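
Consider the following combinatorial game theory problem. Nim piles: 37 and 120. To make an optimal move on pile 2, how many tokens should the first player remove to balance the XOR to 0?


Piles: 37 and 120
Current XOR: 37 XOR 120 = 93 (non-zero, so this is an N-position).
To make the XOR zero, we need to find a move that balances the piles.
For pile 2 (size 120): target = 120 XOR 93 = 37
We reduce pile 2 from 120 to 37.
Tokens removed: 120 - 37 = 83
Verification: 37 XOR 37 = 0

83


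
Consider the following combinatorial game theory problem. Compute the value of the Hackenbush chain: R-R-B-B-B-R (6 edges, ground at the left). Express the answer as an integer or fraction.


Edges (from ground): R-R-B-B-B-R
By Berlekamp's sign-expansion rule, a Blue-Red Hackenbush stalk has the value of the surreal number whose sign sequence is the edge sequence with B -> + and R -> -.
Sign sequence: --+++-
Trace the sign expansion in the surreal number tree, starting from 0:
Edge 1: R (sign -) -> bounds (-inf, 0), value = -1
Edge 2: R (sign -) -> bounds (-inf, -1), value = -2
Edge 3: B (sign +) -> bounds (-2, -1), value = -3/2
Edge 4: B (sign +) -> bounds (-3/2, -1), value = -5/4
Edge 5: B (sign +) -> bounds (-5/4, -1), value = -9/8
Edge 6: R (sign -) -> bounds (-5/4, -9/8), value = -19/16
Game value = -19/16

-19/16


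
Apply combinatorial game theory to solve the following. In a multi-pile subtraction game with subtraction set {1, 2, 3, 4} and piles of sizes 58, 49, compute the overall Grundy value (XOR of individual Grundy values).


Subtraction set: {1, 2, 3, 4}
For this subtraction set, G(n) = n mod 5 (period = max + 1 = 5).
Pile 1 (size 58): G(58) = 58 mod 5 = 3
Pile 2 (size 49): G(49) = 49 mod 5 = 4
Total Grundy value = XOR of all: 3 XOR 4 = 7

7


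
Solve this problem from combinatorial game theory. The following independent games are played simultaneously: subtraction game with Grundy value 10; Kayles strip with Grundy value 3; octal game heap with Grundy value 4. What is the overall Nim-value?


By the Sprague-Grundy theorem, the Grundy value of a sum of games is the XOR of individual Grundy values.
subtraction game: Grundy value = 10. Running XOR: 0 XOR 10 = 10
Kayles strip: Grundy value = 3. Running XOR: 10 XOR 3 = 9
octal game heap: Grundy value = 4. Running XOR: 9 XOR 4 = 13
The combined Grundy value is 13.

13


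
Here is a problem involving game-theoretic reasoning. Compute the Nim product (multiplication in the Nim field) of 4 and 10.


Nim multiplication is bilinear over XOR: (u XOR v) * w = (u*w) XOR (v*w).
So we split each operand into its bit components and XOR the pairwise Nim products.
4 = 4 (as XOR of powers of 2).
10 = 2 + 8 (as XOR of powers of 2).
Using the standard Nim-product table on single bits:
  2*2 = 3,   2*4 = 8,   2*8 = 12,
  4*4 = 6,   4*8 = 11,  8*8 = 13,
and  1*x = x (identity), k*l = l*k (commutative).
Pairwise Nim products:
  4 * 2 = 8
  4 * 8 = 11
XOR them: 8 XOR 11 = 3.
Result: 4 * 10 = 3 (in Nim).

3


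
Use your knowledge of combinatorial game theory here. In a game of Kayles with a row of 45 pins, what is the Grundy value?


Kayles: a move removes 1 or 2 adjacent pins from a contiguous row.
Removing pins from a row of k leaves two independent rows (a, b) with a + b = k - 1 (one pin) or a + b = k - 2 (two pins); an end removal gives a = 0.
By Sprague-Grundy, G(k) = mex{ G(a) XOR G(b) } over all these splits. G(0) = 0.
G(1): splits (0,0):0^0=0 -> mex({0}) = 1
G(2): splits (0,1):0^1=1 (0,0):0^0=0 -> mex({0, 1}) = 2
G(3): splits (0,2):0^2=2 (1,1):1^1=0 (0,1):0^1=1 -> mex({0, 1, 2}) = 3
G(4): splits (0,3):0^3=3 (1,2):1^2=3 (0,2):0^2=2 (1,1):1^1=0 -> mex({0, 2, 3}) = 1
G(5): splits (0,4):0^1=1 (1,3):1^3=2 (2,2):2^2=0 (0,3):0^3=3 (1,2):1^2=3 -> mex({0, 1, 2, 3}) = 4
G(6) = mex({0, 1, 2, 4}) = 3
G(7) = mex({0, 1, 3, 4, 5}) = 2
G(8) = mex({0, 2, 3, 5, 6}) = 1
G(9) = mex({0, 1, 2, 3, 6, 7}) = 4
G(10) = mex({0, 1, 3, 4, 5, 7}) = 2
G(11) = mex({0, 1, 2, 3, 4, 5}) = 6
G(12) = mex({0, 1, 2, 3, 5, 6, 7}) = 4
G(13) = mex({0, 2, 3, 4, 6, 7}) = 1
G(14) = mex({0, 1, 4, 5, 6, 7}) = 2
G(15) = mex({0, 1, 2, 3, 4, 5, 6}) = 7
G(16) = mex({0, 2, 3, 5, 6, 7}) = 1
G(17) = mex({0, 1, 2, 3, 5, 6, 7}) = 4
G(18) = mex({0, 1, 2, 4, 5, 6}) = 3
G(19) = mex({0, 1, 3, 4, 5, 7}) = 2
G(20) = mex({0, 2, 3, 4, 5, 6, 7}) = 1
G(21) = mex({0, 1, 2, 3, 5, 6, 7}) = 4
G(22) = mex({0, 1, 2, 3, 4, 5, 7}) = 6
G(23) = mex({0, 1, 2, 3, 4, 5, 6}) = 7
G(24) = mex({0, 1, 2, 3, 5, 6, 7}) = 4
G(25) = mex({0, 2, 3, 4, 6, 7}) = 1
G(26) = mex({0, 1, 3, 4, 5, 6, 7}) = 2
G(27) = mex({0, 1, 2, 3, 4, 5, 6, 7}) = 8
G(28) = mex({0, 1, 2, 3, 4, 6, 7, 8}) = 5
G(29) = mex({0, 1, 2, 3, 5, 6, 7, 8, 9}) = 4
G(30) = mex({0, 1, 2, 3, 4, 5, 6, 9, 10}) = 7
G(31) = mex({0, 1, 3, 4, 5, 7, 10, 11}) = 2
G(32) = mex({0, 2, 3, 4, 5, 6, 7, 9, 11}) = 1
G(33) = mex({0, 1, 2, 3, 4, 5, 6, 7, 9, 12}) = 8
G(34) = mex({0, 1, 2, 3, 4, 5, 7, 8, 11, 12}) = 6
G(35) = mex({0, 1, 2, 3, 4, 5, 6, 8, 9, 10, 11}) = 7
G(36) = mex({0, 1, 2, 3, 5, 6, 7, 9, 10}) = 4
G(37) = mex({0, 2, 3, 4, 6, 7, 9, 10, 11, 12}) = 1
G(38) = mex({0, 1, 3, 4, 5, 6, 7, 9, 10, 11, 12}) = 2
G(39) = mex({0, 1, 2, 4, 5, 6, 7, 9, 10, 12, 14}) = 3
G(40) = mex({0, 2, 3, 4, 6, 7, 11, 12, 14}) = 1
G(41) = mex({0, 1, 2, 3, 5, 6, 7, 9, 10, 11, 12}) = 4
G(42) = mex({0, 1, 2, 3, 4, 5, 6, 9, 10}) = 7
G(43) = mex({0, 1, 3, 4, 5, 7, 9, 10, 12, 15}) = 2
G(44) = mex({0, 2, 3, 4, 5, 6, 7, 9, 10, 12, 15}) = 1
G(45) = mex({0, 1, 2, 3, 4, 5, 6, 7, 9, 10, 12, 14}) = 8
Therefore G(45) = 8.

8


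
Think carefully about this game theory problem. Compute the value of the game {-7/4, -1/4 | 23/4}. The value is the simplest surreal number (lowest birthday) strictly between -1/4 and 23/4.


Left options: {-7/4, -1/4}, max = -1/4
Right options: {23/4}, min = 23/4
All options are numbers and max(Left) < min(Right), so by the simplicity theorem the value is the simplest (earliest-born) number strictly between -1/4 and 23/4.
Integers 0 through 5 all lie strictly between -1/4 and 23/4.
Among integers, the simplest (lowest birthday = smallest |n|; 0 is born on day 0, +-n on day n) is 0.
No non-integer in the interval can be simpler: if x is a non-integer in the interval, then floor(x) or ceil(x) also lies in the interval (the interval contains an integer), and both are proper prefixes of x's sign expansion, i.e. born earlier. So the game value is 0.
Game value = 0

0


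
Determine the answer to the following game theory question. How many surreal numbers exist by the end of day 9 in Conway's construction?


Day 0: {|} = 0 is born. Count = 1.
Day n: the number of surreal numbers born by day n is 2^(n+1) - 1.
By day 0: 2^1 - 1 = 1
By day 1: 2^2 - 1 = 3
By day 2: 2^3 - 1 = 7
By day 3: 2^4 - 1 = 15
By day 4: 2^5 - 1 = 31
By day 5: 2^6 - 1 = 63
By day 6: 2^7 - 1 = 127
By day 7: 2^8 - 1 = 255
By day 8: 2^9 - 1 = 511
By day 9: 2^10 - 1 = 1023
By day 9: 1023 surreal numbers.

1023


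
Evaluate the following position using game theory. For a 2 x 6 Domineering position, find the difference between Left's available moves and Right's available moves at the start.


Board is 2 x 6 (rows x cols).
Left (vertical) placements: (rows-1) * cols = 1 * 6 = 6
Right (horizontal) placements: rows * (cols-1) = 2 * 5 = 10
Advantage = Left - Right = 6 - 10 = -4

-4


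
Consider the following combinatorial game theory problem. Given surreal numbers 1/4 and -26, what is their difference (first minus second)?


x = 1/4, y = -26
Converting to common denominator: 4
x = 1/4, y = -104/4
x - y = 1/4 - -26 = 105/4

105/4


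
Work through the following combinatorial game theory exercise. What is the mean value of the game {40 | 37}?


Game = {40 | 37}, a switch {a | b} with numbers a > b.
Its thermograph has left wall a - t and right wall b + t, which meet at t = (a - b)/2, where both equal (a + b)/2. So the mast (mean value) is at (a + b)/2.
Mean = (40 + (37))/2 = 77/2 = 77/2

77/2


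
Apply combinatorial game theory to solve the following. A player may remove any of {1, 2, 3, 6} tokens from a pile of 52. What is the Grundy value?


The subtraction set is S = {1, 2, 3, 6}.
G(k) = mex{ G(k - s) : s in S, s <= k }. We compute iteratively: G(0) = 0.
G(1) = mex({0}) = 1
G(2) = mex({0, 1}) = 2
G(3) = mex({0, 1, 2}) = 3
G(4) = mex({1, 2, 3}) = 0
G(5) = mex({0, 2, 3}) = 1
G(6) = mex({0, 1, 3}) = 2
G(7) = mex({0, 1, 2}) = 3
G(8) = mex({1, 2, 3}) = 0
G(9) = mex({0, 2, 3}) = 1
Observe that G(4)..G(9) = 0, 1, 2, 3, 0, 1 repeats G(0)..G(5) = 0, 1, 2, 3, 0, 1.
For k >= max(S) = 6, G(k) is determined by the previous 6 values G(k-6)..G(k-1); a window of 6 consecutive values has recurred shifted by 4, so by induction G(k + 4) = G(k) for all k >= 0: the sequence is periodic from the start with period 4.
One period: G(0..3) = 0, 1, 2, 3.
52 mod 4 = 0, so G(52) = G(0) = 0.

0


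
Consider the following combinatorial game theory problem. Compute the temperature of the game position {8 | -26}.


The game is {8 | -26}, a switch {a | b} with numbers a > b.
Cooling {a | b} by t gives {a - t | b + t}, which stops being hot when a - t = b + t, i.e. at t = (a - b)/2. So the temperature of a switch is (a - b)/2.
Temperature = (Left option - Right option) / 2
= (8 - (-26)) / 2
= 34 / 2
= 17

17


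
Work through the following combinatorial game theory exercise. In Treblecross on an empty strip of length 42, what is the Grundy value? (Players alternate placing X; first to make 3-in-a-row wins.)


Treblecross: place X on empty cells; 3-in-a-row wins.
Playing within two cells of an existing X lets the opponent win at once, so sensible play treats the cells i-2..i+2 around each X as dead. The player left with no safe cell loses, so this is a normal-play take-away game on strips of safe cells.
Placing X at cell i (0-indexed) of a strip of k safe cells leaves independent strips of sizes max(0, i-2) and max(0, k-i-3). Hence G(k) = mex{ G(max(0,i-2)) XOR G(max(0,k-i-3)) : 0 <= i < k }, with G(0) = 0.
G(1): splits (0,0):0^0=0 -> mex({0}) = 1
G(2): splits (0,0):0^0=0 -> mex({0}) = 1
G(3): splits (0,0):0^0=0 -> mex({0}) = 1
G(4): splits (0,1):0^1=1 (0,0):0^0=0 -> mex({0, 1}) = 2
G(5): splits (0,2):0^1=1 (0,1):0^1=1 (0,0):0^0=0 -> mex({0, 1}) = 2
G(6) = mex({1}) = 0
G(7) = mex({0, 1, 2}) = 3
G(8) = mex({0, 1, 2}) = 3
G(9) = mex({0, 2}) = 1
G(10) = mex({0, 2, 3}) = 1
G(11) = mex({0, 3}) = 1
G(12) = mex({1, 3}) = 0
G(13) = mex({0, 1, 2, 3}) = 4
G(14) = mex({0, 1, 2}) = 3
G(15) = mex({0, 1, 2}) = 3
G(16) = mex({0, 1, 2, 4}) = 3
G(17) = mex({0, 1, 3, 4}) = 2
G(18) = mex({0, 1, 3, 4}) = 2
G(19) = mex({0, 1, 3, 5}) = 2
G(20) = mex({0, 1, 2, 3, 5}) = 4
G(21) = mex({0, 1, 2, 3, 5}) = 4
G(22) = mex({1, 2, 6}) = 0
G(23) = mex({0, 1, 2, 3, 4, 6}) = 5
G(24) = mex({0, 1, 2, 3, 4}) = 5
G(25) = mex({0, 1, 3, 4, 7}) = 2
G(26) = mex({0, 1, 3, 4, 5, 7}) = 2
G(27) = mex({0, 1, 3, 5}) = 2
G(28) = mex({0, 1, 2, 5}) = 3
G(29) = mex({0, 1, 2, 4, 5, 6}) = 3
G(30) = mex({1, 2, 4, 6}) = 0
G(31) = mex({0, 1, 2, 3, 4, 6}) = 5
G(32) = mex({1, 2, 3, 4, 7}) = 0
G(33) = mex({0, 3, 7}) = 1
G(34) = mex({0, 2, 3, 5, 7}) = 1
G(35) = mex({0, 2, 3, 5, 6}) = 1
G(36) = mex({0, 1, 2, 5, 6}) = 3
G(37) = mex({0, 1, 2, 4, 5, 6}) = 3
G(38) = mex({0, 1, 2, 4}) = 3
G(39) = mex({0, 1, 2, 3, 4, 7}) = 5
G(40) = mex({0, 1, 2, 3, 4, 5, 7}) = 6
G(41) = mex({0, 1, 2, 3, 5, 7}) = 4
G(42) = mex({0, 1, 2, 3, 5, 6, 7}) = 4
Therefore G(42) = 4.

4


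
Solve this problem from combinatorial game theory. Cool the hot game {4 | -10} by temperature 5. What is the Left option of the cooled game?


Original game: {4 | -10} (a switch {a | b} with a > b).
Cooling by t (for t below the temperature (a - b)/2 = 7) taxes each move by t: {a | b} cooled by t is {a - t | b + t}.
Cooling amount: t = 5
Cooled Left option: 4 - 5 = -1
Cooled Right option: -10 + 5 = -5
Cooled game: {-1 | -5}
Left option = -1

-1


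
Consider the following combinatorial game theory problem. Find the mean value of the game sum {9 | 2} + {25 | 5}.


G1 = {9 | 2}, G2 = {25 | 5}
Each is a switch {a | b} with numbers a > b; its mean value is (a + b)/2, and mean value is additive over game sums: m(G1 + G2) = m(G1) + m(G2).
Mean of G1 = (9 + (2))/2 = 11/2 = 11/2
Mean of G2 = (25 + (5))/2 = 30/2 = 15
Mean of G1 + G2 = 11/2 + 15 = 41/2

41/2


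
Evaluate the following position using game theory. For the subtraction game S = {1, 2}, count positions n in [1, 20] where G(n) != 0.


Subtraction set S = {1, 2}, so G(n) = n mod 3.
G(n) = 0 when n is a multiple of 3.
Multiples of 3 in [1, 20]: 6
N-positions (nonzero Grundy) = 20 - 6 = 14

14


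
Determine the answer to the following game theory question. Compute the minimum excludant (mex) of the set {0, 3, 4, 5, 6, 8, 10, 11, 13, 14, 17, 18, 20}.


Set = {0, 3, 4, 5, 6, 8, 10, 11, 13, 14, 17, 18, 20}
0 is in the set.
1 is NOT in the set. This is the mex.
mex = 1

1


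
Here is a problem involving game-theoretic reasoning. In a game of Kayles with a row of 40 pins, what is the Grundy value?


Kayles: a move removes 1 or 2 adjacent pins from a contiguous row.
Removing pins from a row of k leaves two independent rows (a, b) with a + b = k - 1 (one pin) or a + b = k - 2 (two pins); an end removal gives a = 0.
By Sprague-Grundy, G(k) = mex{ G(a) XOR G(b) } over all these splits. G(0) = 0.
G(1): splits (0,0):0^0=0 -> mex({0}) = 1
G(2): splits (0,1):0^1=1 (0,0):0^0=0 -> mex({0, 1}) = 2
G(3): splits (0,2):0^2=2 (1,1):1^1=0 (0,1):0^1=1 -> mex({0, 1, 2}) = 3
G(4): splits (0,3):0^3=3 (1,2):1^2=3 (0,2):0^2=2 (1,1):1^1=0 -> mex({0, 2, 3}) = 1
G(5): splits (0,4):0^1=1 (1,3):1^3=2 (2,2):2^2=0 (0,3):0^3=3 (1,2):1^2=3 -> mex({0, 1, 2, 3}) = 4
G(6) = mex({0, 1, 2, 4}) = 3
G(7) = mex({0, 1, 3, 4, 5}) = 2
G(8) = mex({0, 2, 3, 5, 6}) = 1
G(9) = mex({0, 1, 2, 3, 6, 7}) = 4
G(10) = mex({0, 1, 3, 4, 5, 7}) = 2
G(11) = mex({0, 1, 2, 3, 4, 5}) = 6
G(12) = mex({0, 1, 2, 3, 5, 6, 7}) = 4
G(13) = mex({0, 2, 3, 4, 6, 7}) = 1
G(14) = mex({0, 1, 4, 5, 6, 7}) = 2
G(15) = mex({0, 1, 2, 3, 4, 5, 6}) = 7
G(16) = mex({0, 2, 3, 5, 6, 7}) = 1
G(17) = mex({0, 1, 2, 3, 5, 6, 7}) = 4
G(18) = mex({0, 1, 2, 4, 5, 6}) = 3
G(19) = mex({0, 1, 3, 4, 5, 7}) = 2
G(20) = mex({0, 2, 3, 4, 5, 6, 7}) = 1
G(21) = mex({0, 1, 2, 3, 5, 6, 7}) = 4
G(22) = mex({0, 1, 2, 3, 4, 5, 7}) = 6
G(23) = mex({0, 1, 2, 3, 4, 5, 6}) = 7
G(24) = mex({0, 1, 2, 3, 5, 6, 7}) = 4
G(25) = mex({0, 2, 3, 4, 6, 7}) = 1
G(26) = mex({0, 1, 3, 4, 5, 6, 7}) = 2
G(27) = mex({0, 1, 2, 3, 4, 5, 6, 7}) = 8
G(28) = mex({0, 1, 2, 3, 4, 6, 7, 8}) = 5
G(29) = mex({0, 1, 2, 3, 5, 6, 7, 8, 9}) = 4
G(30) = mex({0, 1, 2, 3, 4, 5, 6, 9, 10}) = 7
G(31) = mex({0, 1, 3, 4, 5, 7, 10, 11}) = 2
G(32) = mex({0, 2, 3, 4, 5, 6, 7, 9, 11}) = 1
G(33) = mex({0, 1, 2, 3, 4, 5, 6, 7, 9, 12}) = 8
G(34) = mex({0, 1, 2, 3, 4, 5, 7, 8, 11, 12}) = 6
G(35) = mex({0, 1, 2, 3, 4, 5, 6, 8, 9, 10, 11}) = 7
G(36) = mex({0, 1, 2, 3, 5, 6, 7, 9, 10}) = 4
G(37) = mex({0, 2, 3, 4, 6, 7, 9, 10, 11, 12}) = 1
G(38) = mex({0, 1, 3, 4, 5, 6, 7, 9, 10, 11, 12}) = 2
G(39) = mex({0, 1, 2, 4, 5, 6, 7, 9, 10, 12, 14}) = 3
G(40) = mex({0, 2, 3, 4, 6, 7, 11, 12, 14}) = 1
Therefore G(40) = 1.

1


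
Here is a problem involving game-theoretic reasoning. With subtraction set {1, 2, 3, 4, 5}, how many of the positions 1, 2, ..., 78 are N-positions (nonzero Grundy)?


Subtraction set S = {1, 2, 3, 4, 5}, so G(n) = n mod 6.
G(n) = 0 when n is a multiple of 6.
Multiples of 6 in [1, 78]: 13
N-positions (nonzero Grundy) = 78 - 13 = 65

65


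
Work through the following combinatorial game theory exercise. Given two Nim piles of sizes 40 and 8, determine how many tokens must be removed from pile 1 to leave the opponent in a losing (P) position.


Piles: 40 and 8
Current XOR: 40 XOR 8 = 32 (non-zero, so this is an N-position).
To make the XOR zero, we need to find a move that balances the piles.
For pile 1 (size 40): target = 40 XOR 32 = 8
We reduce pile 1 from 40 to 8.
Tokens removed: 40 - 8 = 32
Verification: 8 XOR 8 = 0

32


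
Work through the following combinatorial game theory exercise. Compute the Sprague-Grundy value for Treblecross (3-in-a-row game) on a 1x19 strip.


Treblecross: place X on empty cells; 3-in-a-row wins.
Playing within two cells of an existing X lets the opponent win at once, so sensible play treats the cells i-2..i+2 around each X as dead. The player left with no safe cell loses, so this is a normal-play take-away game on strips of safe cells.
Placing X at cell i (0-indexed) of a strip of k safe cells leaves independent strips of sizes max(0, i-2) and max(0, k-i-3). Hence G(k) = mex{ G(max(0,i-2)) XOR G(max(0,k-i-3)) : 0 <= i < k }, with G(0) = 0.
G(1): splits (0,0):0^0=0 -> mex({0}) = 1
G(2): splits (0,0):0^0=0 -> mex({0}) = 1
G(3): splits (0,0):0^0=0 -> mex({0}) = 1
G(4): splits (0,1):0^1=1 (0,0):0^0=0 -> mex({0, 1}) = 2
G(5): splits (0,2):0^1=1 (0,1):0^1=1 (0,0):0^0=0 -> mex({0, 1}) = 2
G(6) = mex({1}) = 0
G(7) = mex({0, 1, 2}) = 3
G(8) = mex({0, 1, 2}) = 3
G(9) = mex({0, 2}) = 1
G(10) = mex({0, 2, 3}) = 1
G(11) = mex({0, 3}) = 1
G(12) = mex({1, 3}) = 0
G(13) = mex({0, 1, 2, 3}) = 4
G(14) = mex({0, 1, 2}) = 3
G(15) = mex({0, 1, 2}) = 3
G(16) = mex({0, 1, 2, 4}) = 3
G(17) = mex({0, 1, 3, 4}) = 2
G(18) = mex({0, 1, 3, 4}) = 2
G(19) = mex({0, 1, 3, 5}) = 2
Therefore G(19) = 2.

2


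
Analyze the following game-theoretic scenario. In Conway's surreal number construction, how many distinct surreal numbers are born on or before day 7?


Day 0: {|} = 0 is born. Count = 1.
Day n: the number of surreal numbers born by day n is 2^(n+1) - 1.
By day 0: 2^1 - 1 = 1
By day 1: 2^2 - 1 = 3
By day 2: 2^3 - 1 = 7
By day 3: 2^4 - 1 = 15
By day 4: 2^5 - 1 = 31
By day 5: 2^6 - 1 = 63
By day 6: 2^7 - 1 = 127
By day 7: 2^8 - 1 = 255
By day 7: 255 surreal numbers.

255


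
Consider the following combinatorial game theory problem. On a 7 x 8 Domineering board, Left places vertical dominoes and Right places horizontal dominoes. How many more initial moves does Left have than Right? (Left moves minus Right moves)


Board is 7 x 8 (rows x cols).
Left (vertical) placements: (rows-1) * cols = 6 * 8 = 48
Right (horizontal) placements: rows * (cols-1) = 7 * 7 = 49
Advantage = Left - Right = 48 - 49 = -1

-1


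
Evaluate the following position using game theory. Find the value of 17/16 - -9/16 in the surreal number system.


x = 17/16, y = -9/16
Converting to common denominator: 16
x = 17/16, y = -9/16
x - y = 17/16 - -9/16 = 13/8

13/8


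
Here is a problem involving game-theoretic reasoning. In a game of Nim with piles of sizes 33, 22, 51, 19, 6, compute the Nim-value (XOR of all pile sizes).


We need the XOR (exclusive or) of all pile sizes.
After XOR-ing pile 1 (size 33): 0 XOR 33 = 33
After XOR-ing pile 2 (size 22): 33 XOR 22 = 55
After XOR-ing pile 3 (size 51): 55 XOR 51 = 4
After XOR-ing pile 4 (size 19): 4 XOR 19 = 23
After XOR-ing pile 5 (size 6): 23 XOR 6 = 17
The Nim-value of this position is 17.

17


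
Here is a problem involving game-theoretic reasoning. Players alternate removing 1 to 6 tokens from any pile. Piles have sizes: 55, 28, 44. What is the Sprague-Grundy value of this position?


Subtraction set: {1, 2, 3, 4, 5, 6}
For this subtraction set, G(n) = n mod 7 (period = max + 1 = 7).
Pile 1 (size 55): G(55) = 55 mod 7 = 6
Pile 2 (size 28): G(28) = 28 mod 7 = 0
Pile 3 (size 44): G(44) = 44 mod 7 = 2
Total Grundy value = XOR of all: 6 XOR 0 XOR 2 = 4

4


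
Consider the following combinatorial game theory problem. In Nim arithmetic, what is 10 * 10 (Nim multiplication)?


Nim multiplication is bilinear over XOR: (u XOR v) * w = (u*w) XOR (v*w).
So we split each operand into its bit components and XOR the pairwise Nim products.
10 = 2 + 8 (as XOR of powers of 2).
10 = 2 + 8 (as XOR of powers of 2).
Using the standard Nim-product table on single bits:
  2*2 = 3,   2*4 = 8,   2*8 = 12,
  4*4 = 6,   4*8 = 11,  8*8 = 13,
and  1*x = x (identity), k*l = l*k (commutative).
Pairwise Nim products:
  2 * 2 = 3
  2 * 8 = 12
  8 * 2 = 12
  8 * 8 = 13
XOR them: 3 XOR 12 XOR 12 XOR 13 = 14.
Result: 10 * 10 = 14 (in Nim).

14


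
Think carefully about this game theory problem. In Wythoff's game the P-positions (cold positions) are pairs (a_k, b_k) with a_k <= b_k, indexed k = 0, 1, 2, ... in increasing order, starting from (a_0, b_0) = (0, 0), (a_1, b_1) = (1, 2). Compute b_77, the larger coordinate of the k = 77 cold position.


By Wythoff's theorem, a_k = floor(k * phi) and b_k = floor(k * phi^2) = a_k + k, where phi = (1 + sqrt(5))/2 is the golden ratio.
phi = (1 + sqrt(5))/2 = 1.618034
phi^2 = phi + 1 = 2.618034
k = 77
k * phi^2 = 77 * 2.618034 = 201.588617
b_77 = floor(k * phi^2) = 201 (check: a_77 + k = 124 + 77 = 201)

201


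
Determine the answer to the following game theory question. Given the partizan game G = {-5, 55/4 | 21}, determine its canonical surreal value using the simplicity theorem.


Left options: {-5, 55/4}, max = 55/4
Right options: {21}, min = 21
All options are numbers and max(Left) < min(Right), so by the simplicity theorem the value is the simplest (earliest-born) number strictly between 55/4 and 21.
Integers 14 through 20 all lie strictly between 55/4 and 21.
Among integers, the simplest (lowest birthday = smallest |n|; 0 is born on day 0, +-n on day n) is 14.
No non-integer in the interval can be simpler: if x is a non-integer in the interval, then floor(x) or ceil(x) also lies in the interval (the interval contains an integer), and both are proper prefixes of x's sign expansion, i.e. born earlier. So the game value is 14.
Game value = 14

14


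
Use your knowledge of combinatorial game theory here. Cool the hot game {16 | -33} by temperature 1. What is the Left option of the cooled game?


Original game: {16 | -33} (a switch {a | b} with a > b).
Cooling by t (for t below the temperature (a - b)/2 = 49/2) taxes each move by t: {a | b} cooled by t is {a - t | b + t}.
Cooling amount: t = 1
Cooled Left option: 16 - 1 = 15
Cooled Right option: -33 + 1 = -32
Cooled game: {15 | -32}
Left option = 15

15


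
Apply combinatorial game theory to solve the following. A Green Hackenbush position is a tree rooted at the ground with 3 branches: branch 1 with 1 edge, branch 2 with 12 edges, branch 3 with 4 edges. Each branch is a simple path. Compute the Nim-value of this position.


The tree has 3 branches from the ground vertex.
In Green Hackenbush, the Nim-value of a simple path of length k is k.
Branch 1: length 1, Nim-value = 1
Branch 2: length 12, Nim-value = 12
Branch 3: length 4, Nim-value = 4
Total Nim-value = XOR of all branch values:
0 XOR 1 = 1
1 XOR 12 = 13
13 XOR 4 = 9
Nim-value of the tree = 9

9


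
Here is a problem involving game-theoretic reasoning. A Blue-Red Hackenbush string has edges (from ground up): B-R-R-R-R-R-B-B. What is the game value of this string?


Edges (from ground): B-R-R-R-R-R-B-B
By Berlekamp's sign-expansion rule, a Blue-Red Hackenbush stalk has the value of the surreal number whose sign sequence is the edge sequence with B -> + and R -> -.
Sign sequence: +-----++
Trace the sign expansion in the surreal number tree, starting from 0:
Edge 1: B (sign +) -> bounds (0, +inf), value = 1
Edge 2: R (sign -) -> bounds (0, 1), value = 1/2
Edge 3: R (sign -) -> bounds (0, 1/2), value = 1/4
Edge 4: R (sign -) -> bounds (0, 1/4), value = 1/8
Edge 5: R (sign -) -> bounds (0, 1/8), value = 1/16
Edge 6: R (sign -) -> bounds (0, 1/16), value = 1/32
Edge 7: B (sign +) -> bounds (1/32, 1/16), value = 3/64
Edge 8: B (sign +) -> bounds (3/64, 1/16), value = 7/128
Game value = 7/128

7/128


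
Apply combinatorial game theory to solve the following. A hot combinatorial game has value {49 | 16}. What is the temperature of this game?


The game is {49 | 16}, a switch {a | b} with numbers a > b.
Cooling {a | b} by t gives {a - t | b + t}, which stops being hot when a - t = b + t, i.e. at t = (a - b)/2. So the temperature of a switch is (a - b)/2.
Temperature = (Left option - Right option) / 2
= (49 - (16)) / 2
= 33 / 2
= 33/2

33/2


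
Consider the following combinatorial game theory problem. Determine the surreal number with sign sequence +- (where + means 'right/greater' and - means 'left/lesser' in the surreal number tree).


Sign expansion: +-
Rule: track bounds (lo, hi), initially (-inf, +inf). On '+', the current value becomes lo and we move to the simplest number in (value, hi): value + 1 if hi = +inf, otherwise the midpoint (value + hi)/2. On '-', the current value becomes hi and we move to value - 1 if lo = -inf, otherwise the midpoint (lo + value)/2.
Start at 0.
Step 1: sign = +, move right. Bounds: (0, +inf). Value = 1
Step 2: sign = -, move left. Bounds: (0, 1). Value = 1/2
The surreal number with sign expansion +- is 1/2.

1/2


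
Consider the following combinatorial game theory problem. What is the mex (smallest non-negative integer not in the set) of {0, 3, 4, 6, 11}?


Set = {0, 3, 4, 6, 11}
0 is in the set.
1 is NOT in the set. This is the mex.
mex = 1

1


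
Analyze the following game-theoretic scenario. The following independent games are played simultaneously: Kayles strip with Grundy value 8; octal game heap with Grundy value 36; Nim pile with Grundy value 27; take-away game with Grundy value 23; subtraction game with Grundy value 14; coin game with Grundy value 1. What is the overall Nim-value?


By the Sprague-Grundy theorem, the Grundy value of a sum of games is the XOR of individual Grundy values.
Kayles strip: Grundy value = 8. Running XOR: 0 XOR 8 = 8
octal game heap: Grundy value = 36. Running XOR: 8 XOR 36 = 44
Nim pile: Grundy value = 27. Running XOR: 44 XOR 27 = 55
take-away game: Grundy value = 23. Running XOR: 55 XOR 23 = 32
subtraction game: Grundy value = 14. Running XOR: 32 XOR 14 = 46
coin game: Grundy value = 1. Running XOR: 46 XOR 1 = 47
The combined Grundy value is 47.

47


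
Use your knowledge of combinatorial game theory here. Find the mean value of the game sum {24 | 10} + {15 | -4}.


G1 = {24 | 10}, G2 = {15 | -4}
Each is a switch {a | b} with numbers a > b; its mean value is (a + b)/2, and mean value is additive over game sums: m(G1 + G2) = m(G1) + m(G2).
Mean of G1 = (24 + (10))/2 = 34/2 = 17
Mean of G2 = (15 + (-4))/2 = 11/2 = 11/2
Mean of G1 + G2 = 17 + 11/2 = 45/2

45/2


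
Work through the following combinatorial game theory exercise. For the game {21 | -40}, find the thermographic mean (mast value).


Game = {21 | -40}, a switch {a | b} with numbers a > b.
Its thermograph has left wall a - t and right wall b + t, which meet at t = (a - b)/2, where both equal (a + b)/2. So the mast (mean value) is at (a + b)/2.
Mean = (21 + (-40))/2 = -19/2 = -19/2

-19/2


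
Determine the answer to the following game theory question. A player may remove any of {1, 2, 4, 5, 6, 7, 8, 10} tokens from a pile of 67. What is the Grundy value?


The subtraction set is S = {1, 2, 4, 5, 6, 7, 8, 10}.
G(k) = mex{ G(k - s) : s in S, s <= k }. We compute iteratively: G(0) = 0.
G(1) = mex({0}) = 1
G(2) = mex({0, 1}) = 2
G(3) = mex({1, 2}) = 0
G(4) = mex({0, 2}) = 1
G(5) = mex({0, 1}) = 2
G(6) = mex({0, 1, 2}) = 3
G(7) = mex({0, 1, 2, 3}) = 4
G(8) = mex({0, 1, 2, 3, 4}) = 5
G(9) = mex({0, 1, 2, 4, 5}) = 3
G(10) = mex({0, 1, 2, 3, 5}) = 4
G(11) = mex({0, 1, 2, 3, 4}) = 5
G(12) = mex({1, 2, 3, 4, 5}) = 0
G(13) = mex({0, 2, 3, 4, 5}) = 1
G(14) = mex({0, 1, 3, 4, 5}) = 2
G(15) = mex({1, 2, 3, 4, 5}) = 0
G(16) = mex({0, 2, 3, 4, 5}) = 1
G(17) = mex({0, 1, 3, 4, 5}) = 2
G(18) = mex({0, 1, 2, 4, 5}) = 3
G(19) = mex({0, 1, 2, 3, 5}) = 4
G(20) = mex({0, 1, 2, 3, 4}) = 5
G(21) = mex({0, 1, 2, 4, 5}) = 3
Observe that G(12)..G(21) = 0, 1, 2, 0, 1, 2, 3, 4, 5, 3 repeats G(0)..G(9) = 0, 1, 2, 0, 1, 2, 3, 4, 5, 3.
For k >= max(S) = 10, G(k) is determined by the previous 10 values G(k-10)..G(k-1); a window of 10 consecutive values has recurred shifted by 12, so by induction G(k + 12) = G(k) for all k >= 0: the sequence is periodic from the start with period 12.
One period: G(0..11) = 0, 1, 2, 0, 1, 2, 3, 4, 5, 3, 4, 5.
67 mod 12 = 7, so G(67) = G(7) = 4.

4


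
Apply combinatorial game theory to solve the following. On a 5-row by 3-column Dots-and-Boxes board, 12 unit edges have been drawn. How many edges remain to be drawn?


Grid: 5 x 3 boxes, i.e. 6 rows and 4 columns of dots.
Horizontal edges: (rows + 1) * cols = 6 * 3 = 18
Vertical edges: rows * (cols + 1) = 5 * 4 = 20
Total edges: 18 + 20 = 38
Edges drawn: 12
Remaining: 38 - 12 = 26

26


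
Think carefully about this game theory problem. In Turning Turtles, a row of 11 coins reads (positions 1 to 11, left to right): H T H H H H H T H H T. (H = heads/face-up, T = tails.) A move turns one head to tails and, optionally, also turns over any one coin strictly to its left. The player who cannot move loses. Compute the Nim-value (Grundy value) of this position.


Coins: H T H H H H H T H H T
Key fact: a single head at position k behaves exactly like a Nim heap of size k (turning it to T and optionally flipping a coin at j < k corresponds to moving the heap from k to j, or to 0), and heads combine as a disjunctive sum (two heads at the same place would cancel, matching j XOR j = 0). So the Nim-value is the XOR of the 1-indexed positions of the heads.
Face-up positions (1-indexed): [1, 3, 4, 5, 6, 7, 9, 10]
XOR 0 with 1: 0 XOR 1 = 1
XOR 1 with 3: 1 XOR 3 = 2
XOR 2 with 4: 2 XOR 4 = 6
XOR 6 with 5: 6 XOR 5 = 3
XOR 3 with 6: 3 XOR 6 = 5
XOR 5 with 7: 5 XOR 7 = 2
XOR 2 with 9: 2 XOR 9 = 11
XOR 11 with 10: 11 XOR 10 = 1
Nim-value = 1

1


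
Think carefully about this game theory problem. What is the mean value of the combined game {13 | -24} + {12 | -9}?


G1 = {13 | -24}, G2 = {12 | -9}
Each is a switch {a | b} with numbers a > b; its mean value is (a + b)/2, and mean value is additive over game sums: m(G1 + G2) = m(G1) + m(G2).
Mean of G1 = (13 + (-24))/2 = -11/2 = -11/2
Mean of G2 = (12 + (-9))/2 = 3/2 = 3/2
Mean of G1 + G2 = -11/2 + 3/2 = -4

-4


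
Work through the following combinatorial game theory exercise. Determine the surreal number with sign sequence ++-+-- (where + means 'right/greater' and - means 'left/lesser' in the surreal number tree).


Sign expansion: ++-+--
Rule: track bounds (lo, hi), initially (-inf, +inf). On '+', the current value becomes lo and we move to the simplest number in (value, hi): value + 1 if hi = +inf, otherwise the midpoint (value + hi)/2. On '-', the current value becomes hi and we move to value - 1 if lo = -inf, otherwise the midpoint (lo + value)/2.
Start at 0.
Step 1: sign = +, move right. Bounds: (0, +inf). Value = 1
Step 2: sign = +, move right. Bounds: (1, +inf). Value = 2
Step 3: sign = -, move left. Bounds: (1, 2). Value = 3/2
Step 4: sign = +, move right. Bounds: (3/2, 2). Value = 7/4
Step 5: sign = -, move left. Bounds: (3/2, 7/4). Value = 13/8
Step 6: sign = -, move left. Bounds: (3/2, 13/8). Value = 25/16
The surreal number with sign expansion ++-+-- is 25/16.

25/16


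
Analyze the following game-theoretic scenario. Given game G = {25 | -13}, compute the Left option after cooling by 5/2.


Original game: {25 | -13} (a switch {a | b} with a > b).
Cooling by t (for t below the temperature (a - b)/2 = 19) taxes each move by t: {a | b} cooled by t is {a - t | b + t}.
Cooling amount: t = 5/2
Cooled Left option: 25 - 5/2 = 45/2
Cooled Right option: -13 + 5/2 = -21/2
Cooled game: {45/2 | -21/2}
Left option = 45/2

45/2


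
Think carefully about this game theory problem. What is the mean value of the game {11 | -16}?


Game = {11 | -16}, a switch {a | b} with numbers a > b.
Its thermograph has left wall a - t and right wall b + t, which meet at t = (a - b)/2, where both equal (a + b)/2. So the mast (mean value) is at (a + b)/2.
Mean = (11 + (-16))/2 = -5/2 = -5/2

-5/2


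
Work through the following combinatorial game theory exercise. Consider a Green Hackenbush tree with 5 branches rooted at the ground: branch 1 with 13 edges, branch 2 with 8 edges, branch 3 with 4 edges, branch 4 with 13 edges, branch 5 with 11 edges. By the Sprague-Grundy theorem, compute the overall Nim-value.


The tree has 5 branches from the ground vertex.
In Green Hackenbush, the Nim-value of a simple path of length k is k.
Branch 1: length 13, Nim-value = 13
Branch 2: length 8, Nim-value = 8
Branch 3: length 4, Nim-value = 4
Branch 4: length 13, Nim-value = 13
Branch 5: length 11, Nim-value = 11
Total Nim-value = XOR of all branch values:
0 XOR 13 = 13
13 XOR 8 = 5
5 XOR 4 = 1
1 XOR 13 = 12
12 XOR 11 = 7
Nim-value of the tree = 7

7


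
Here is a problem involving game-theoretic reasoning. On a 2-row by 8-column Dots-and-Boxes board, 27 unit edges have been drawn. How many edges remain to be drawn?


Grid: 2 x 8 boxes, i.e. 3 rows and 9 columns of dots.
Horizontal edges: (rows + 1) * cols = 3 * 8 = 24
Vertical edges: rows * (cols + 1) = 2 * 9 = 18
Total edges: 24 + 18 = 42
Edges drawn: 27
Remaining: 42 - 27 = 15

15


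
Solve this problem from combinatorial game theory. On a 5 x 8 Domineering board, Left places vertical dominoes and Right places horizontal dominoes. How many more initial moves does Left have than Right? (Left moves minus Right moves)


Board is 5 x 8 (rows x cols).
Left (vertical) placements: (rows-1) * cols = 4 * 8 = 32
Right (horizontal) placements: rows * (cols-1) = 5 * 7 = 35
Advantage = Left - Right = 32 - 35 = -3

-3


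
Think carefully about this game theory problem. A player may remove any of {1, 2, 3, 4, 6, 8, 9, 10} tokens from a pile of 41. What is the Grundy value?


The subtraction set is S = {1, 2, 3, 4, 6, 8, 9, 10}.
G(k) = mex{ G(k - s) : s in S, s <= k }. We compute iteratively: G(0) = 0.
G(1) = mex({0}) = 1
G(2) = mex({0, 1}) = 2
G(3) = mex({0, 1, 2}) = 3
G(4) = mex({0, 1, 2, 3}) = 4
G(5) = mex({1, 2, 3, 4}) = 0
G(6) = mex({0, 2, 3, 4}) = 1
G(7) = mex({0, 1, 3, 4}) = 2
G(8) = mex({0, 1, 2, 4}) = 3
G(9) = mex({0, 1, 2, 3}) = 4
G(10) = mex({0, 1, 2, 3, 4}) = 5
G(11) = mex({0, 1, 2, 3, 4, 5}) = 6
G(12) = mex({1, 2, 3, 4, 5, 6}) = 0
G(13) = mex({0, 2, 3, 4, 5, 6}) = 1
G(14) = mex({0, 1, 3, 4, 5, 6}) = 2
G(15) = mex({0, 1, 2, 4, 6}) = 3
G(16) = mex({0, 1, 2, 3, 5}) = 4
G(17) = mex({1, 2, 3, 4, 6}) = 0
G(18) = mex({0, 2, 3, 4, 5}) = 1
G(19) = mex({0, 1, 3, 4, 5, 6}) = 2
G(20) = mex({0, 1, 2, 4, 5, 6}) = 3
G(21) = mex({0, 1, 2, 3, 6}) = 4
Observe that G(12)..G(21) = 0, 1, 2, 3, 4, 0, 1, 2, 3, 4 repeats G(0)..G(9) = 0, 1, 2, 3, 4, 0, 1, 2, 3, 4.
For k >= max(S) = 10, G(k) is determined by the previous 10 values G(k-10)..G(k-1); a window of 10 consecutive values has recurred shifted by 12, so by induction G(k + 12) = G(k) for all k >= 0: the sequence is periodic from the start with period 12.
One period: G(0..11) = 0, 1, 2, 3, 4, 0, 1, 2, 3, 4, 5, 6.
41 mod 12 = 5, so G(41) = G(5) = 0.

0


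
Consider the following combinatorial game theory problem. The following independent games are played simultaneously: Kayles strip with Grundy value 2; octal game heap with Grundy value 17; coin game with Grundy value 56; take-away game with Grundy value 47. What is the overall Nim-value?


By the Sprague-Grundy theorem, the Grundy value of a sum of games is the XOR of individual Grundy values.
Kayles strip: Grundy value = 2. Running XOR: 0 XOR 2 = 2
octal game heap: Grundy value = 17. Running XOR: 2 XOR 17 = 19
coin game: Grundy value = 56. Running XOR: 19 XOR 56 = 43
take-away game: Grundy value = 47. Running XOR: 43 XOR 47 = 4
The combined Grundy value is 4.

4


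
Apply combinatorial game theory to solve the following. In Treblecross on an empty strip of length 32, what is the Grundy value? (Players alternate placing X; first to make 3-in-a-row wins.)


Treblecross: place X on empty cells; 3-in-a-row wins.
Playing within two cells of an existing X lets the opponent win at once, so sensible play treats the cells i-2..i+2 around each X as dead. The player left with no safe cell loses, so this is a normal-play take-away game on strips of safe cells.
Placing X at cell i (0-indexed) of a strip of k safe cells leaves independent strips of sizes max(0, i-2) and max(0, k-i-3). Hence G(k) = mex{ G(max(0,i-2)) XOR G(max(0,k-i-3)) : 0 <= i < k }, with G(0) = 0.
G(1): splits (0,0):0^0=0 -> mex({0}) = 1
G(2): splits (0,0):0^0=0 -> mex({0}) = 1
G(3): splits (0,0):0^0=0 -> mex({0}) = 1
G(4): splits (0,1):0^1=1 (0,0):0^0=0 -> mex({0, 1}) = 2
G(5): splits (0,2):0^1=1 (0,1):0^1=1 (0,0):0^0=0 -> mex({0, 1}) = 2
G(6) = mex({1}) = 0
G(7) = mex({0, 1, 2}) = 3
G(8) = mex({0, 1, 2}) = 3
G(9) = mex({0, 2}) = 1
G(10) = mex({0, 2, 3}) = 1
G(11) = mex({0, 3}) = 1
G(12) = mex({1, 3}) = 0
G(13) = mex({0, 1, 2, 3}) = 4
G(14) = mex({0, 1, 2}) = 3
G(15) = mex({0, 1, 2}) = 3
G(16) = mex({0, 1, 2, 4}) = 3
G(17) = mex({0, 1, 3, 4}) = 2
G(18) = mex({0, 1, 3, 4}) = 2
G(19) = mex({0, 1, 3, 5}) = 2
G(20) = mex({0, 1, 2, 3, 5}) = 4
G(21) = mex({0, 1, 2, 3, 5}) = 4
G(22) = mex({1, 2, 6}) = 0
G(23) = mex({0, 1, 2, 3, 4, 6}) = 5
G(24) = mex({0, 1, 2, 3, 4}) = 5
G(25) = mex({0, 1, 3, 4, 7}) = 2
G(26) = mex({0, 1, 3, 4, 5, 7}) = 2
G(27) = mex({0, 1, 3, 5}) = 2
G(28) = mex({0, 1, 2, 5}) = 3
G(29) = mex({0, 1, 2, 4, 5, 6}) = 3
G(30) = mex({1, 2, 4, 6}) = 0
G(31) = mex({0, 1, 2, 3, 4, 6}) = 5
G(32) = mex({1, 2, 3, 4, 7}) = 0
Therefore G(32) = 0.

0


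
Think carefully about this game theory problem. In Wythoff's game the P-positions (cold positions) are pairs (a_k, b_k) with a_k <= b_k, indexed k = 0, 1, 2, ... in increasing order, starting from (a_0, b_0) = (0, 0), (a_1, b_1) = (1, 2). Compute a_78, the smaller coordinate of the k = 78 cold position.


By Wythoff's theorem, a_k = floor(k * phi) and b_k = floor(k * phi^2) = a_k + k, where phi = (1 + sqrt(5))/2 is the golden ratio.
phi = (1 + sqrt(5))/2 = 1.618034
k = 78
k * phi = 78 * 1.618034 = 126.206651
a_78 = floor(k * phi) = 126

126


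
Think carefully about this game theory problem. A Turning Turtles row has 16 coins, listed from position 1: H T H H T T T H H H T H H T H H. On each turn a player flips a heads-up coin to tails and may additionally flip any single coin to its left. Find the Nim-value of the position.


Coins: H T H H T T T H H H T H H T H H
Key fact: a single head at position k behaves exactly like a Nim heap of size k (turning it to T and optionally flipping a coin at j < k corresponds to moving the heap from k to j, or to 0), and heads combine as a disjunctive sum (two heads at the same place would cancel, matching j XOR j = 0). So the Nim-value is the XOR of the 1-indexed positions of the heads.
Face-up positions (1-indexed): [1, 3, 4, 8, 9, 10, 12, 13, 15, 16]
XOR 0 with 1: 0 XOR 1 = 1
XOR 1 with 3: 1 XOR 3 = 2
XOR 2 with 4: 2 XOR 4 = 6
XOR 6 with 8: 6 XOR 8 = 14
XOR 14 with 9: 14 XOR 9 = 7
XOR 7 with 10: 7 XOR 10 = 13
XOR 13 with 12: 13 XOR 12 = 1
XOR 1 with 13: 1 XOR 13 = 12
XOR 12 with 15: 12 XOR 15 = 3
XOR 3 with 16: 3 XOR 16 = 19
Nim-value = 19

19


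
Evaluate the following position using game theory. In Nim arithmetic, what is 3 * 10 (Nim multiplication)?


Nim multiplication is bilinear over XOR: (u XOR v) * w = (u*w) XOR (v*w).
So we split each operand into its bit components and XOR the pairwise Nim products.
3 = 1 + 2 (as XOR of powers of 2).
10 = 2 + 8 (as XOR of powers of 2).
Using the standard Nim-product table on single bits:
  2*2 = 3,   2*4 = 8,   2*8 = 12,
  4*4 = 6,   4*8 = 11,  8*8 = 13,
and  1*x = x (identity), k*l = l*k (commutative).
Pairwise Nim products:
  1 * 2 = 2
  1 * 8 = 8
  2 * 2 = 3
  2 * 8 = 12
XOR them: 2 XOR 8 XOR 3 XOR 12 = 5.
Result: 3 * 10 = 5 (in Nim).

5


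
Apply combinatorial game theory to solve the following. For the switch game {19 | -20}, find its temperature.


The game is {19 | -20}, a switch {a | b} with numbers a > b.
Cooling {a | b} by t gives {a - t | b + t}, which stops being hot when a - t = b + t, i.e. at t = (a - b)/2. So the temperature of a switch is (a - b)/2.
Temperature = (Left option - Right option) / 2
= (19 - (-20)) / 2
= 39 / 2
= 39/2

39/2


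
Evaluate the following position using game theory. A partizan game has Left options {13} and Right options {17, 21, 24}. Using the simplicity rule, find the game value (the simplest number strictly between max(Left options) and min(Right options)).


Left options: {13}, max = 13
Right options: {17, 21, 24}, min = 17
All options are numbers and max(Left) < min(Right), so by the simplicity theorem the value is the simplest (earliest-born) number strictly between 13 and 17.
Integers 14 through 16 all lie strictly between 13 and 17.
Among integers, the simplest (lowest birthday = smallest |n|; 0 is born on day 0, +-n on day n) is 14.
No non-integer in the interval can be simpler: if x is a non-integer in the interval, then floor(x) or ceil(x) also lies in the interval (the interval contains an integer), and both are proper prefixes of x's sign expansion, i.e. born earlier. So the game value is 14.
Game value = 14

14
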